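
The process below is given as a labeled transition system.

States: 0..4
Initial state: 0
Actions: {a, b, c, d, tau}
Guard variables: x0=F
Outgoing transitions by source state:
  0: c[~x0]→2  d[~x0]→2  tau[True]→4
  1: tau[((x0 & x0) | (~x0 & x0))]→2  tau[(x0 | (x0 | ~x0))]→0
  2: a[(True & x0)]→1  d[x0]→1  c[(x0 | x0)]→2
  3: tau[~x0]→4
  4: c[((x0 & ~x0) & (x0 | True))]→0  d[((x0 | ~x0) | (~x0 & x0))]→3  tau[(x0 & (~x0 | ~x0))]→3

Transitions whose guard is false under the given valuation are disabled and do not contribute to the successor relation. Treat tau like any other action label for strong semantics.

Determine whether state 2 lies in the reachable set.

Answer: REACHABLE

Working:
After dropping false guards: 6 live edges.
depth 0: {0}
depth 1: {2,4}  total {0,2,4}
depth 2: {3}  total {0,2,3,4}
Reachable = {0,2,3,4}
trace reaching 2: c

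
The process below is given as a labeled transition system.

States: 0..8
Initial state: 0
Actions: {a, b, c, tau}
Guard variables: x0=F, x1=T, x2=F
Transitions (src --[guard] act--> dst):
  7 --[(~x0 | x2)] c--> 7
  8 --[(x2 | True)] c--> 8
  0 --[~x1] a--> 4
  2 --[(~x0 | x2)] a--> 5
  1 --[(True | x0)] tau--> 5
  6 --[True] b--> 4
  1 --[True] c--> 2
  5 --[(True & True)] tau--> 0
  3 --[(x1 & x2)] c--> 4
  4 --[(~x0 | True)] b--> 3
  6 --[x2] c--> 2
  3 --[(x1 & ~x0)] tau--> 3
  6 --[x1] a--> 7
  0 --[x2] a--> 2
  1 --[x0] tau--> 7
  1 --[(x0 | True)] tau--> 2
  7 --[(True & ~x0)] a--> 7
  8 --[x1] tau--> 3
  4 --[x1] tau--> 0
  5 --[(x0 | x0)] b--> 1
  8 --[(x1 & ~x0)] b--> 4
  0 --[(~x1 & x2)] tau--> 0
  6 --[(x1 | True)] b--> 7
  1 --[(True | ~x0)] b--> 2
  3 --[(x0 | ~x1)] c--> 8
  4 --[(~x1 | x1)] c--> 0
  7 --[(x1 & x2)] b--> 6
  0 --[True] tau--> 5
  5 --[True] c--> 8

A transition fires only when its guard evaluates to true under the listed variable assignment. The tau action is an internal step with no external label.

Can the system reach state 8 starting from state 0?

Answer: REACHABLE

Analysis:
20 transition(s) survive guard evaluation.
Layer 0: {0}
Layer 1: {5}  total {0,5}
Layer 2: {8}  total {0,5,8}
Layer 3: {3,4}  total {0,3,4,5,8}
Reachable = {0,3,4,5,8}
trace reaching 8: tau·c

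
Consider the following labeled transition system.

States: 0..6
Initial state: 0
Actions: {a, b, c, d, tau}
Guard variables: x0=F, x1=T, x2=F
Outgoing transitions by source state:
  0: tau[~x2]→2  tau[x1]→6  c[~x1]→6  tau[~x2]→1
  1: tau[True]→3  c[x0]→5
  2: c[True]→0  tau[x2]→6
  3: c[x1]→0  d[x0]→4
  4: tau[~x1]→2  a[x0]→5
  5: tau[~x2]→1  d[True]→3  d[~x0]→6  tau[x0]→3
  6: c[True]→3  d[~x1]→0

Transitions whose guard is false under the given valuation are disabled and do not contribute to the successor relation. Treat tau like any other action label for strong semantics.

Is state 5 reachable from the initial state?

Answer: UNREACHABLE

Analysis:
10 transition(s) survive guard evaluation.
L0 = {0}
L1 = {1,2,6}  now seen {0,1,2,6}
L2 = {3}  now seen {0,1,2,3,6}
Reach set: {0,1,2,3,6}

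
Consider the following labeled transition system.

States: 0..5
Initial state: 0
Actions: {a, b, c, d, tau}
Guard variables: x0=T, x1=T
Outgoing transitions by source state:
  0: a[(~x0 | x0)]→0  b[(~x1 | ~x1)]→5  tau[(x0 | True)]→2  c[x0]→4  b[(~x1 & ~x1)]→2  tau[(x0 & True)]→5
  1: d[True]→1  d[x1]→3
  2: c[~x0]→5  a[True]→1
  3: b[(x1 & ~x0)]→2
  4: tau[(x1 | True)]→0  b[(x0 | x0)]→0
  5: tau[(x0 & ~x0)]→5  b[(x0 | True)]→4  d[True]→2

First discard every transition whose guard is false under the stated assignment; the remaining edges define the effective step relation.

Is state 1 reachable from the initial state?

Answer: REACHABLE

Working:
After dropping false guards: 11 live edges.
Layer 0: {0}
Layer 1: {2,4,5}  cumulative {0,2,4,5}
Layer 2: {1}  cumulative {0,1,2,4,5}
Layer 3: {3}  cumulative {0,1,2,3,4,5}
R = {0,1,2,3,4,5}
witness 1: tau·a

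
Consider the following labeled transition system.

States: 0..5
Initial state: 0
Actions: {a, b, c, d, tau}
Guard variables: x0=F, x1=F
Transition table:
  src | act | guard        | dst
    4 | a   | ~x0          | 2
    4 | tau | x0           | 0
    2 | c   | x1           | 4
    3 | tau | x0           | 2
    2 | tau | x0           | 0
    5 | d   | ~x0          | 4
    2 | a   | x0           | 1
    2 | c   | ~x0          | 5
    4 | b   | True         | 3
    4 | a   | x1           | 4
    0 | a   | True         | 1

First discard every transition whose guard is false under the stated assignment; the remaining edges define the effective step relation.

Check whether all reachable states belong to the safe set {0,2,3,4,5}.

Answer: INVARIANT VIOLATED at state 1

Trace:
Allowed set {0,2,3,4,5}
Reachable = {0,1}
  0: ✓
  1: ✗ unsafe
witness against invariant: a → 1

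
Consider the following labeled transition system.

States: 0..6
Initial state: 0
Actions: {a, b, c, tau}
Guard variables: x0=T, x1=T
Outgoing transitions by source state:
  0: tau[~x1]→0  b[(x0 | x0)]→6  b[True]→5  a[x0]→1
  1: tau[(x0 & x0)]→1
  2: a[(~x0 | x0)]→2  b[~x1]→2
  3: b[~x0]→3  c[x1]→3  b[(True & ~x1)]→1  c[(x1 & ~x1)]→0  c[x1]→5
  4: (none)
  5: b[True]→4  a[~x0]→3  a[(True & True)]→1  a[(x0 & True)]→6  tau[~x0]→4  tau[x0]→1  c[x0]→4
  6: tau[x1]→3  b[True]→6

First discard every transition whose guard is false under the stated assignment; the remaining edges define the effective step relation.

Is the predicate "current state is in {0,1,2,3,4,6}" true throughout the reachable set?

Allowed set {0,1,2,3,4,6}
Reach set: {0,1,3,4,5,6}
  0: safe
  1: safe
  3: safe
  4: safe
  5: ✗ unsafe
  6: safe
counterexample path to 5: b

Answer: INVARIANT VIOLATED at state 5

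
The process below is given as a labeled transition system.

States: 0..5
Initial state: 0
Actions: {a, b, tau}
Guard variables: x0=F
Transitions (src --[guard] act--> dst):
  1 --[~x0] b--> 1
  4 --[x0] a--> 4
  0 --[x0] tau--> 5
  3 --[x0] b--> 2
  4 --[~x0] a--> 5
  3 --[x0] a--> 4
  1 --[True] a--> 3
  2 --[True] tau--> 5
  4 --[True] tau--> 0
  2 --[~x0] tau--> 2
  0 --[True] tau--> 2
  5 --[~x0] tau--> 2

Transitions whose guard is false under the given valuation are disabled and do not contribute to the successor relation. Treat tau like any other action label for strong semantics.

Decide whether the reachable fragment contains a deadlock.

Answer: DEADLOCK-FREE

Trace:
R = {0,2,5}
  0: tau→2  [1 exit(s)]
  2: tau→2  tau→5  [2 exit(s)]
  5: tau→2  [1 exit(s)]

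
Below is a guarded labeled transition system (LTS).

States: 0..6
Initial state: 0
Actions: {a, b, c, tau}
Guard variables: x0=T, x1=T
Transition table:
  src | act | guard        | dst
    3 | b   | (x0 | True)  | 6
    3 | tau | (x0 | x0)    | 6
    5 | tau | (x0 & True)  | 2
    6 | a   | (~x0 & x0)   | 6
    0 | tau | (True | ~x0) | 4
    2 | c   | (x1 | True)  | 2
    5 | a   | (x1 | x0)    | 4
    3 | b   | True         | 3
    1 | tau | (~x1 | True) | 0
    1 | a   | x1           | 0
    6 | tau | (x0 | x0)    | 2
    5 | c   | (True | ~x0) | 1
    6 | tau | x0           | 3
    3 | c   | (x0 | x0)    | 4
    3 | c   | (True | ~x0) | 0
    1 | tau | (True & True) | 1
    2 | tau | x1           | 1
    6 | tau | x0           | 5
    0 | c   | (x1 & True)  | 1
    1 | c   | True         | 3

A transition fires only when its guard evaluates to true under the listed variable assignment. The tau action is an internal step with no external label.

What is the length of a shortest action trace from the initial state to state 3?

Answer: 2

Trace:
BFS to 3:
  L0 = {0}
  L1 = {1,4}
  L2 = {3}
3 enters at depth 2; path c·c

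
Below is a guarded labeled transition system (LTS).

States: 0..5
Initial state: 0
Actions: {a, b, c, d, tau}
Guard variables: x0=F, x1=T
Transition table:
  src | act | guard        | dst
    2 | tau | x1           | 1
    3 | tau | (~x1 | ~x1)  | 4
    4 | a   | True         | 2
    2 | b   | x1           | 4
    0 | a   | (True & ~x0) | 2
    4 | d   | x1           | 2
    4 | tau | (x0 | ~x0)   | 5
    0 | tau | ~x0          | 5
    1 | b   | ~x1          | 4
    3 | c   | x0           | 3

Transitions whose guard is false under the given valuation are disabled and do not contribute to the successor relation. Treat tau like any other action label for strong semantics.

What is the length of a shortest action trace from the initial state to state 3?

Answer: UNREACHABLE

Trace:
Breadth-first toward 3:
  L0 = {0}
  L1 = {2,5}
  L2 = {1,4}
3 never appears.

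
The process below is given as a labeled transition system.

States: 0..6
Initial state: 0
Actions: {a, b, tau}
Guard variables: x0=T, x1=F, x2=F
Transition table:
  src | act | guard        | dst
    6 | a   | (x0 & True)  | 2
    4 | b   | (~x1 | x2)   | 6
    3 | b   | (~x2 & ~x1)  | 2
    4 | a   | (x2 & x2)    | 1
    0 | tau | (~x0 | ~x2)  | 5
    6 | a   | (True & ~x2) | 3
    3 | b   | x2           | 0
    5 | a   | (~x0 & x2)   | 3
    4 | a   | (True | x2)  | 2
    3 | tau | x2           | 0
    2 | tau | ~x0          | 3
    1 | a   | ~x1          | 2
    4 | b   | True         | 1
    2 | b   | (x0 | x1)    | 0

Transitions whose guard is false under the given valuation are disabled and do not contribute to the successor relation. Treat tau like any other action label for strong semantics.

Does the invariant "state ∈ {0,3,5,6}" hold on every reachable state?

Answer: INVARIANT HOLDS

Trace:
Inv-set: {0,3,5,6}
Reachable = {0,5}
  0: safe
  5: safe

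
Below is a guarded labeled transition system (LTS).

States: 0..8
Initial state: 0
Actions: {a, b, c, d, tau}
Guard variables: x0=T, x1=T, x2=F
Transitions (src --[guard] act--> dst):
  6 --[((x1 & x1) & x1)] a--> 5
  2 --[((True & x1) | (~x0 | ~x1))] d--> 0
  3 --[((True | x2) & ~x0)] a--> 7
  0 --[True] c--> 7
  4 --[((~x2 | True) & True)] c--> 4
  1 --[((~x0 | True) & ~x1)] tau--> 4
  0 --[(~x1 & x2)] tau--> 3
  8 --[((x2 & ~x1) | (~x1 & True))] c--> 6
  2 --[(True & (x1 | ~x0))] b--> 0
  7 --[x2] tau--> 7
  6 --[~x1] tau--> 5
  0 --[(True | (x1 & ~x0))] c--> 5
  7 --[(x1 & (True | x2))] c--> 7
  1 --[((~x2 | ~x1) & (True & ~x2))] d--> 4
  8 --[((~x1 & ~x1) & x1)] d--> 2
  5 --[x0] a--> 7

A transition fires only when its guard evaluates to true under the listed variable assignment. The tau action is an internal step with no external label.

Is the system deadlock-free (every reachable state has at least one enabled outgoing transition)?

Reach set: {0,5,7}
  0: c→5  c→7  [2 exit(s)]
  5: a→7  [1 exit(s)]
  7: c→7  [1 exit(s)]

Answer: DEADLOCK-FREE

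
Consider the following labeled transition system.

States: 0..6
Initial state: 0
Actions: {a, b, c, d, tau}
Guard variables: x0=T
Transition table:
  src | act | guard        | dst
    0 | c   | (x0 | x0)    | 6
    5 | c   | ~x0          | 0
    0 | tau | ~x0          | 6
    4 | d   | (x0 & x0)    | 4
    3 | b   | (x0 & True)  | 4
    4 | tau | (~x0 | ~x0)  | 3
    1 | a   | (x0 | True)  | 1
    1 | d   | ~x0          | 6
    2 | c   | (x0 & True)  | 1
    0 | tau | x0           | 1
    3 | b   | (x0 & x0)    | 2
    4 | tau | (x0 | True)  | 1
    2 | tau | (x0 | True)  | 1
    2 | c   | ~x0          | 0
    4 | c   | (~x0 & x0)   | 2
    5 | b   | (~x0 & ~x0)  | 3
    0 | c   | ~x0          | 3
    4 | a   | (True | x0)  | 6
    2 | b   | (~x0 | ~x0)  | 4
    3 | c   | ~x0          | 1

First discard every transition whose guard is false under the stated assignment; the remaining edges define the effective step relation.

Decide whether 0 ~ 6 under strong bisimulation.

Answer: NOT BISIMILAR

Analysis:
Bisimulation quotient by refinement:
  round 0: {{0,1,2,3,4,5,6}}
  round 1: {{0,2},{1},{3},{4},{5,6}}
  round 2: {{0},{1},{2},{3},{4},{5,6}}
Fixed point at round 3; 6 class(es).
[0]={0}  [6]={5,6}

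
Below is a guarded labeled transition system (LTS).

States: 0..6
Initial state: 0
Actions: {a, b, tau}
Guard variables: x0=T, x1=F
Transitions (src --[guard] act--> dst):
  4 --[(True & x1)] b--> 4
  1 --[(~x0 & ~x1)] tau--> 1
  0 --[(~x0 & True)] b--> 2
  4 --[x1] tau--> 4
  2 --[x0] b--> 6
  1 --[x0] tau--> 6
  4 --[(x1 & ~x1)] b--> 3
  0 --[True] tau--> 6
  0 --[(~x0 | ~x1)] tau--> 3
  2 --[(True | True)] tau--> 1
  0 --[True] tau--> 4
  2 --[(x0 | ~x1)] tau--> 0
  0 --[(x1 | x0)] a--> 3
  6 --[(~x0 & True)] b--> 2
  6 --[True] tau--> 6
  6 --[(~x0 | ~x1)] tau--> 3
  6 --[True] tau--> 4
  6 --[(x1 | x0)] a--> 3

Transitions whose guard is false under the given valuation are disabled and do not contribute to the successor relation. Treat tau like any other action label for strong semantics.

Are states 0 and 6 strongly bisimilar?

Refine partition for ~:
  round 0: {{0,1,2,3,4,5,6}}
  round 1: {{0,6},{1},{2},{3,4,5}}
stable after 2 split(s): 4 block(s)
[0]={0,6}  [6]={0,6}

Answer: BISIMILAR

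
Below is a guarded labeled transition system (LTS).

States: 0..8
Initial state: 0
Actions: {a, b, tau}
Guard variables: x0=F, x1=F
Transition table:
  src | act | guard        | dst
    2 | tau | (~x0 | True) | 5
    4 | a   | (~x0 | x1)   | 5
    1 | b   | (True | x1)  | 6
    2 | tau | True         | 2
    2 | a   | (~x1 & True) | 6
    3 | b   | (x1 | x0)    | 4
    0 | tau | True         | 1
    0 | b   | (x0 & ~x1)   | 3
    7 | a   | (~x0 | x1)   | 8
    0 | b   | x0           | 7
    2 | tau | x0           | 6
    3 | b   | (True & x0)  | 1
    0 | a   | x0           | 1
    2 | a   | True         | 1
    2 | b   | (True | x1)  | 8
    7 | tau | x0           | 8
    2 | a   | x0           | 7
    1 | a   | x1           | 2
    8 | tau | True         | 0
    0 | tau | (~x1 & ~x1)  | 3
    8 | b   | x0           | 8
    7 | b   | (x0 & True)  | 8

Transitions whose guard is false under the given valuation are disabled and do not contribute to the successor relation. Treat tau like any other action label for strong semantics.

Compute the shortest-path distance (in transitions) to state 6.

BFS to 6:
  Layer 0: {0}
  Layer 1: {1,3}
  Layer 2: {6}
first hit 6 at d=2 via tau·b

Answer: 2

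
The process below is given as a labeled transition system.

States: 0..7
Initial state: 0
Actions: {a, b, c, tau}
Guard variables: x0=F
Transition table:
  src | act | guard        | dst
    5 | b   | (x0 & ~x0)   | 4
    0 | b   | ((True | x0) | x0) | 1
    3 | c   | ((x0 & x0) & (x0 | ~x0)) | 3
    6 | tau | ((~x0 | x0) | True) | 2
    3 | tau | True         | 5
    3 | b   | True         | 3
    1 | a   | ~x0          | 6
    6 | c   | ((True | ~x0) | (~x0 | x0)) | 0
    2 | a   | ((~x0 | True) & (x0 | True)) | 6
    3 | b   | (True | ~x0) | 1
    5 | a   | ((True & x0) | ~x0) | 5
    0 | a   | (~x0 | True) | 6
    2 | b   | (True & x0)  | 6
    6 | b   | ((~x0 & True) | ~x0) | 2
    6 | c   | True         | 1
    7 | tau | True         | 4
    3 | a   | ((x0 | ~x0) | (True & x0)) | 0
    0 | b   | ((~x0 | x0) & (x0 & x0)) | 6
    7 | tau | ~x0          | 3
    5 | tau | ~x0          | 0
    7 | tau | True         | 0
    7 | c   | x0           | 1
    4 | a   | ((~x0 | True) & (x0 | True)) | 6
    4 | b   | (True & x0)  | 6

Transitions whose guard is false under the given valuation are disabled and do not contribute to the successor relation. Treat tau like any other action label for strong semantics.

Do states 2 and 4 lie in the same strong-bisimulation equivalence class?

Compute ~ classes (split until stable):
  round 0: {{0,1,2,3,4,5,6,7}}
  round 1: {{0},{1,2,4},{3},{5},{6},{7}}
Fixed point at round 2; 6 class(es).
class of 2: {1,2,4}; class of 4: {1,2,4}

Answer: BISIMILAR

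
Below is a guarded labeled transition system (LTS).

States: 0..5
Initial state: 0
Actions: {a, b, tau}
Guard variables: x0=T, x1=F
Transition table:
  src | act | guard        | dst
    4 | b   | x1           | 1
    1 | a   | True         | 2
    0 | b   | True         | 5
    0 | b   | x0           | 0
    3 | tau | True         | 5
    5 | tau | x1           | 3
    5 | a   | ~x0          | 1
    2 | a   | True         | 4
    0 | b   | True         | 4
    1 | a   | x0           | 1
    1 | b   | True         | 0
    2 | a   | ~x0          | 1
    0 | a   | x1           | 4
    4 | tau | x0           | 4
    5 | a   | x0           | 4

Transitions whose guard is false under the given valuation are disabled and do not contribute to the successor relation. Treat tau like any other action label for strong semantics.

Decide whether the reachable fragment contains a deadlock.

Reachable = {0,4,5}
  0: b→0  b→4  b→5  [3 out]
  4: tau→4  [1 out]
  5: a→4  [1 out]

Answer: DEADLOCK-FREE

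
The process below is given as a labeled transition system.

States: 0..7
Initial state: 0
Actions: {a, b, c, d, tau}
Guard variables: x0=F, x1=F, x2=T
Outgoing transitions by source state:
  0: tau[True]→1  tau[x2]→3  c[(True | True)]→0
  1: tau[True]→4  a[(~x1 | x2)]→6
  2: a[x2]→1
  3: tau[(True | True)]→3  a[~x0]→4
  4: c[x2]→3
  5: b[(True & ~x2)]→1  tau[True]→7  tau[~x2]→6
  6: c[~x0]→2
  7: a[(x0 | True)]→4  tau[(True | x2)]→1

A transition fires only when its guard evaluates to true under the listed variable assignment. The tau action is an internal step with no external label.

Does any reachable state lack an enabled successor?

Reach set: {0,1,2,3,4,6}
  0: c→0  tau→1  tau→3  [3 out]
  1: a→6  tau→4  [2 out]
  2: a→1  [1 out]
  3: a→4  tau→3  [2 out]
  4: c→3  [1 out]
  6: c→2  [1 out]

Answer: DEADLOCK-FREE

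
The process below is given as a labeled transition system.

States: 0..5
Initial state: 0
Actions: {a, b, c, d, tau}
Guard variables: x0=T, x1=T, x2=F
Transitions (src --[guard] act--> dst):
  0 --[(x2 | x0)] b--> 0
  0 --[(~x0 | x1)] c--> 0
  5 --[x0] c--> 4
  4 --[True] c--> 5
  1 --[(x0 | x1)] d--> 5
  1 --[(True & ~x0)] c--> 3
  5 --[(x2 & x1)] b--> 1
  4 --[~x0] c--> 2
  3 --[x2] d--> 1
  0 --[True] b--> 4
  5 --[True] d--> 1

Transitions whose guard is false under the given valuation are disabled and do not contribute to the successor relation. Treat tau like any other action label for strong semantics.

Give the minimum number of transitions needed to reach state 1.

Answer: 3

Trace:
BFS to 1:
  Layer 0: {0}
  Layer 1: {4}
  Layer 2: {5}
  Layer 3: {1}
first hit 1 at d=3 via b·c·d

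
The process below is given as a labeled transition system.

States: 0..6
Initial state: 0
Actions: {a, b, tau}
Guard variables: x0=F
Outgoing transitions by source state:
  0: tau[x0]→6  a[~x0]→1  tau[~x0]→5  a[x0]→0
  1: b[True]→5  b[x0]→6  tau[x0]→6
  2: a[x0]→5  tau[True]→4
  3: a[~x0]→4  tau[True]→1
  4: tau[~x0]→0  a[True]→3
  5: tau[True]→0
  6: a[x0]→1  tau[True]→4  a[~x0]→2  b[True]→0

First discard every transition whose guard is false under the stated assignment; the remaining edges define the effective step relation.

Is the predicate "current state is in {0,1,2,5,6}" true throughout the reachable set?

Answer: INVARIANT HOLDS

Working:
Allowed set {0,1,2,5,6}
R = {0,1,5}
  0: safe
  1: safe
  5: safe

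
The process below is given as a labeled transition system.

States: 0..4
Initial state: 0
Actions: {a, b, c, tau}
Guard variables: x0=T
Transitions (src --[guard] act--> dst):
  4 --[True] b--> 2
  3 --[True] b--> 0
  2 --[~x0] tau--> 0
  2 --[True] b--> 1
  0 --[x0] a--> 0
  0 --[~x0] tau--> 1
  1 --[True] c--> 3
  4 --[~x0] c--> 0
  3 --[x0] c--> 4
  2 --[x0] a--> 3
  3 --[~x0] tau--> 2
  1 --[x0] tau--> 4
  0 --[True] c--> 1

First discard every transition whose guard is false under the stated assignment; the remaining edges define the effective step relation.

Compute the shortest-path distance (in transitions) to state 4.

BFS to 4:
  Layer 0: {0}
  Layer 1: {1}
  Layer 2: {3,4}
first hit 4 at d=2 via c·tau

Answer: 2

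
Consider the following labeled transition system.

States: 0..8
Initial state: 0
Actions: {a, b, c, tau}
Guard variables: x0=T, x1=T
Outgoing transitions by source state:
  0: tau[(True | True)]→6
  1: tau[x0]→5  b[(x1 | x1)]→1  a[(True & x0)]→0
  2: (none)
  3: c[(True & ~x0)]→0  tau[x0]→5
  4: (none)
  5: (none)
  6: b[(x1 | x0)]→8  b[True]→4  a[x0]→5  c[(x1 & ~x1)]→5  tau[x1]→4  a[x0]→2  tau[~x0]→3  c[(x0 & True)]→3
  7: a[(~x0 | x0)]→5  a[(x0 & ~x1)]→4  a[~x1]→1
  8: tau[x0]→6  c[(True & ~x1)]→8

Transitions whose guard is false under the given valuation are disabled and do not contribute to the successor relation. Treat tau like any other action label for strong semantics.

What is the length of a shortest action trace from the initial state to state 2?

Answer: 2

Analysis:
BFS to 2:
  depth 0: {0}
  depth 1: {6}
  depth 2: {2,3,4,5,8}
2 enters at depth 2; path tau·a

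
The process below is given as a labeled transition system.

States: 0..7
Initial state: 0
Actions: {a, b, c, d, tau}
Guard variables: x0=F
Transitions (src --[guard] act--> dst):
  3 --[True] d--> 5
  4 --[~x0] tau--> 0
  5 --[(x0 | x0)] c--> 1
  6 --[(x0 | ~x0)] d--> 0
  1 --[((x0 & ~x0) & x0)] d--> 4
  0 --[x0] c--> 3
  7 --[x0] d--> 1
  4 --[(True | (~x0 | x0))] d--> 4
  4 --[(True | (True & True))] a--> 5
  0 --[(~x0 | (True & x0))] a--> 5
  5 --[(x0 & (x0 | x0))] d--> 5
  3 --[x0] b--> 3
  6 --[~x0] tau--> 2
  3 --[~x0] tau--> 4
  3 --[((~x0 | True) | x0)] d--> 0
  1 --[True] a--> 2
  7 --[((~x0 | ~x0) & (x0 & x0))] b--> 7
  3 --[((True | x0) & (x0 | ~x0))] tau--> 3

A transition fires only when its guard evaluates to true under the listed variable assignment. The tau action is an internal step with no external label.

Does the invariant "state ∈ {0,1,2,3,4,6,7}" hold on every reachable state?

Answer: INVARIANT VIOLATED at state 5

Trace:
Allowed set {0,1,2,3,4,6,7}
R = {0,5}
  0: safe
  5: ✗ unsafe
witness against invariant: a → 5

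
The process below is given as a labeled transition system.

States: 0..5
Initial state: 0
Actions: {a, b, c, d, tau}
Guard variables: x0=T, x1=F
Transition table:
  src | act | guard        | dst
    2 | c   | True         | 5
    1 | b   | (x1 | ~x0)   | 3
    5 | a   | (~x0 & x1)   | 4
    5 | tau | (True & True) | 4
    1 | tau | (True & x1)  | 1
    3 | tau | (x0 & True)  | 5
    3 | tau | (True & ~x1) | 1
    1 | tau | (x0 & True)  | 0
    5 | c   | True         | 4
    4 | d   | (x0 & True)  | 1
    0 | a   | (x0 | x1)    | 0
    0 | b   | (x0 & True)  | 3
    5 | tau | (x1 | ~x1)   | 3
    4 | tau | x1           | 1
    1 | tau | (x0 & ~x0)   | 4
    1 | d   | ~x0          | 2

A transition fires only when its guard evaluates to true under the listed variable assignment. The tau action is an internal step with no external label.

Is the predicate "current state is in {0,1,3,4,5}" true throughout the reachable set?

Answer: INVARIANT HOLDS

Working:
Allowed set {0,1,3,4,5}
R = {0,1,3,4,5}
  0: ✓
  1: ✓
  3: ✓
  4: ✓
  5: ✓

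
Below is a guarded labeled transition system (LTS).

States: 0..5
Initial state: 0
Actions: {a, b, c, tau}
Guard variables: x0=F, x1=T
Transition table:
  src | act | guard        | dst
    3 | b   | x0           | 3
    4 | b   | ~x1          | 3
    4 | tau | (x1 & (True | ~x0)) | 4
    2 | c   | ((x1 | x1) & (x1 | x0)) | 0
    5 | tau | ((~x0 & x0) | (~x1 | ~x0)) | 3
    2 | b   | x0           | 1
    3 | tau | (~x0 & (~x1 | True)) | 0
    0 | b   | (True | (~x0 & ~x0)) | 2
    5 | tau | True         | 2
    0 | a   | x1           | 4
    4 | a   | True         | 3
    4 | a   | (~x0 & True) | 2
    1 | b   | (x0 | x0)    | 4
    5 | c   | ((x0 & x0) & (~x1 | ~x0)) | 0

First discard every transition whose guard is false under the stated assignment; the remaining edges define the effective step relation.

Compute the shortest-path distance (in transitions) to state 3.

Answer: 2

Trace:
Layered search for 3:
  L0 = {0}
  L1 = {2,4}
  L2 = {3}
first hit 3 at d=2 via a·a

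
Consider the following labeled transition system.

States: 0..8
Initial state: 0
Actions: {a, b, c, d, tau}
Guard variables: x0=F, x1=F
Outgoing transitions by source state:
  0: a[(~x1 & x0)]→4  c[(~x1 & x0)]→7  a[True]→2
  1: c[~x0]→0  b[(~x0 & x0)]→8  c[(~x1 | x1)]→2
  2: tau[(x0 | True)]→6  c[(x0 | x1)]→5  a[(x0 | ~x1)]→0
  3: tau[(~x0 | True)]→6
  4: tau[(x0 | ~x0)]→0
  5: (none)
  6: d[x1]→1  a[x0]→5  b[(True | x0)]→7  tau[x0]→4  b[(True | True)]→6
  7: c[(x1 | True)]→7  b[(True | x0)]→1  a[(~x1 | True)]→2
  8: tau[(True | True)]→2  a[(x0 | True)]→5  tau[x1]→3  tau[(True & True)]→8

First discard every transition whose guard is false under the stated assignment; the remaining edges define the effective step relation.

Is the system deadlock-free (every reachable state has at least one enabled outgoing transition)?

Reach set: {0,1,2,6,7}
  0: a→2  [1 out]
  1: c→0  c→2  [2 out]
  2: a→0  tau→6  [2 out]
  6: b→6  b→7  [2 out]
  7: a→2  b→1  c→7  [3 out]

Answer: DEADLOCK-FREE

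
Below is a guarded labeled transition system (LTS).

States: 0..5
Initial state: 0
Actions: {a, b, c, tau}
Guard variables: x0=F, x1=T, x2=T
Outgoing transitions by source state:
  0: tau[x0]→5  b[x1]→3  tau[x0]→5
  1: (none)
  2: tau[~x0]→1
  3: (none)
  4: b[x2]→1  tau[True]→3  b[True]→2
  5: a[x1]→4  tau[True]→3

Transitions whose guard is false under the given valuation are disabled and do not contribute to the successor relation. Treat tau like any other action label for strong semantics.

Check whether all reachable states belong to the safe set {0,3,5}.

Safe = {0,3,5}
Reach set: {0,3}
  0: safe
  3: safe

Answer: INVARIANT HOLDS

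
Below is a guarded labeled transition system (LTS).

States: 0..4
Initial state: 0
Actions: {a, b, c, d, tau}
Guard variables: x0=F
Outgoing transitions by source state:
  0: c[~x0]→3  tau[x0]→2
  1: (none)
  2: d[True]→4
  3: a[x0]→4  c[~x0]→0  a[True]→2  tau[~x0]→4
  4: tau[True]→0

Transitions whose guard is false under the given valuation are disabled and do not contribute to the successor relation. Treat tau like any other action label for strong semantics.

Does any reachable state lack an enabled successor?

Answer: DEADLOCK-FREE

Trace:
Reachable = {0,2,3,4}
  0: c→3  [1 exit(s)]
  2: d→4  [1 exit(s)]
  3: a→2  c→0  tau→4  [3 exit(s)]
  4: tau→0  [1 exit(s)]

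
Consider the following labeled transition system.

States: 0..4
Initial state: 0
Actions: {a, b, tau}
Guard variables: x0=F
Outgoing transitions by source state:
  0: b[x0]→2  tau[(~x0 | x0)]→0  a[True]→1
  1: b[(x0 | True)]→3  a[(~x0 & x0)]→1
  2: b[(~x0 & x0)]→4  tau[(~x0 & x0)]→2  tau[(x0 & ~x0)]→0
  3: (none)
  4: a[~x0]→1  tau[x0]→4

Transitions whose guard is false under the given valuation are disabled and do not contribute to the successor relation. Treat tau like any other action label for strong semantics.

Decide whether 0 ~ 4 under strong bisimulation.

Bisimulation quotient by refinement:
  π0 = {{0,1,2,3,4}}
  π1 = {{0},{1},{2,3},{4}}
Fixed point at round 2; 4 class(es).
class of 0: {0}; class of 4: {4}

Answer: NOT BISIMILAR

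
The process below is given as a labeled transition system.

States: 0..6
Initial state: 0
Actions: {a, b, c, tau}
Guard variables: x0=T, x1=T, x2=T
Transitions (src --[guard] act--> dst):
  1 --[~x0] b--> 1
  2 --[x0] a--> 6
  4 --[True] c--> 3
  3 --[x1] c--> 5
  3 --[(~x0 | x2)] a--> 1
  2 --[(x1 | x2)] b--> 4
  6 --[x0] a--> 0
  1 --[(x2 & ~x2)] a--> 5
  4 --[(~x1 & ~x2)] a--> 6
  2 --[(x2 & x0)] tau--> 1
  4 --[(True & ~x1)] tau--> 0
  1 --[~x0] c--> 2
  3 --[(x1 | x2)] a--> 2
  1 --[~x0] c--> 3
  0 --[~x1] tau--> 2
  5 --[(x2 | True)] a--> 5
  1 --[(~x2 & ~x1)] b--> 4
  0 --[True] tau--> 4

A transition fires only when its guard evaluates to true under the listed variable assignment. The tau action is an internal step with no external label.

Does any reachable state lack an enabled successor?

Answer: DEADLOCK at state 1

Working:
Reach set: {0,1,2,3,4,5,6}
  0: tau→4  [deg 1]
  1: ∅  [deadlock]
  2: a→6  b→4  tau→1  [deg 3]
  3: a→1  a→2  c→5  [deg 3]
  4: c→3  [deg 1]
  5: a→5  [deg 1]
  6: a→0  [deg 1]
witness 1: tau·c·a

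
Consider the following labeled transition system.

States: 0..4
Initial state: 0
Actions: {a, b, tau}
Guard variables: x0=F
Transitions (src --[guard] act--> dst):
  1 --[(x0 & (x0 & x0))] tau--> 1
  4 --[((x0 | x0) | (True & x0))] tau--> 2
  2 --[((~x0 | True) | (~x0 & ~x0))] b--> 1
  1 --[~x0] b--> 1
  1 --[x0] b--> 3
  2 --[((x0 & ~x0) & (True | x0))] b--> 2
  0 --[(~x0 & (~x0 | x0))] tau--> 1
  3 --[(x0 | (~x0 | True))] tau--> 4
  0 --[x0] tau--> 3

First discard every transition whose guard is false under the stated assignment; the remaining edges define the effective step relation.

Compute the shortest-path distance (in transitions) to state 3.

Breadth-first toward 3:
  Layer 0: {0}
  Layer 1: {1}
3 never appears.

Answer: UNREACHABLE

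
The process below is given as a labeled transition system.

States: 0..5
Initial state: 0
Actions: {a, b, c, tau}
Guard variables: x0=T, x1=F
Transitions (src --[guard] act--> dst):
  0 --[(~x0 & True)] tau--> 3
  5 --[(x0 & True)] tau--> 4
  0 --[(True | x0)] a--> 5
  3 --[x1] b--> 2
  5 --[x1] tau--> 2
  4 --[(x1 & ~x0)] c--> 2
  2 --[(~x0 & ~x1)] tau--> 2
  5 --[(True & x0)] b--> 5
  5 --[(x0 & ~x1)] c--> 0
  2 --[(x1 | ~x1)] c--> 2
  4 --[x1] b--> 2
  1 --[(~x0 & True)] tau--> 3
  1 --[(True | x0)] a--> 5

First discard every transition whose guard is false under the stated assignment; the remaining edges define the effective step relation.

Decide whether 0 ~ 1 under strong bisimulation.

Answer: BISIMILAR

Working:
Refine partition for ~:
  P[0] = {{0,1,2,3,4,5}}
  P[1] = {{0,1},{2},{3,4},{5}}
4 equivalence class(es) (converged in 2)
[0]={0,1}  [1]={0,1}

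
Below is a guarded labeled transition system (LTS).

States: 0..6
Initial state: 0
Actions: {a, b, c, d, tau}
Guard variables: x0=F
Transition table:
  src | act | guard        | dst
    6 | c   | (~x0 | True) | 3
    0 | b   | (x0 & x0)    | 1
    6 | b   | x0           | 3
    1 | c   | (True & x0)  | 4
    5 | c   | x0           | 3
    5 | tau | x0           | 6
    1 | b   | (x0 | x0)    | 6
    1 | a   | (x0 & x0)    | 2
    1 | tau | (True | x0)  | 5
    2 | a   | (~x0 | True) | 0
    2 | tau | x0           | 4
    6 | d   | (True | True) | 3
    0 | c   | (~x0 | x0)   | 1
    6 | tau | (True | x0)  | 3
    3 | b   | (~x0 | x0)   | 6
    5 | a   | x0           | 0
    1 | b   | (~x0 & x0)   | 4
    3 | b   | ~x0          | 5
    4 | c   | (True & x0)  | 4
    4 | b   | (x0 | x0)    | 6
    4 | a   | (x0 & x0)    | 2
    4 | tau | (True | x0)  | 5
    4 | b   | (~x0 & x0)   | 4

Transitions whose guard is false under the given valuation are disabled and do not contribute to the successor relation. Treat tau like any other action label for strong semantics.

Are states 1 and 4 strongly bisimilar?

Compute ~ classes (split until stable):
  P[0] = {{0,1,2,3,4,5,6}}
  P[1] = {{0},{1,4},{2},{3},{5},{6}}
6 equivalence class(es) (converged in 2)
[1]={1,4}  [4]={1,4}

Answer: BISIMILAR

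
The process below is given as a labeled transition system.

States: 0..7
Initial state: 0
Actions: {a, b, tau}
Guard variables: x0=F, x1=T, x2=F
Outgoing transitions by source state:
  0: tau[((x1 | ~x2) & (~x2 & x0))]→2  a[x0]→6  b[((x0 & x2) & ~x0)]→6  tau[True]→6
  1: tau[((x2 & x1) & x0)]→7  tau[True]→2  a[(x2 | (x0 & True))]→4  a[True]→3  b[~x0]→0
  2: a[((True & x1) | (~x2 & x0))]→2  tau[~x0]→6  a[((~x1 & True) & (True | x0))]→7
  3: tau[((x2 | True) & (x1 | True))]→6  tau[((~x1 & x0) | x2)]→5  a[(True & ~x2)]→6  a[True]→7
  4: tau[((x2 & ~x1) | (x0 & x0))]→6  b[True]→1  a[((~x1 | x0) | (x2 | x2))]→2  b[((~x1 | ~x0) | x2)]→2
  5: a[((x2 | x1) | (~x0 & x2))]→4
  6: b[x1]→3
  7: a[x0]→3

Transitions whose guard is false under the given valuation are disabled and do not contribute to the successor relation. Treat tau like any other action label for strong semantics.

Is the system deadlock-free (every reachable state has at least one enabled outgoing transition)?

R = {0,3,6,7}
  0: tau→6  [1 exit(s)]
  3: a→6  a→7  tau→6  [3 exit(s)]
  6: b→3  [1 exit(s)]
  7: ∅  [deadlock]
witness 7: tau·b·a

Answer: DEADLOCK at state 7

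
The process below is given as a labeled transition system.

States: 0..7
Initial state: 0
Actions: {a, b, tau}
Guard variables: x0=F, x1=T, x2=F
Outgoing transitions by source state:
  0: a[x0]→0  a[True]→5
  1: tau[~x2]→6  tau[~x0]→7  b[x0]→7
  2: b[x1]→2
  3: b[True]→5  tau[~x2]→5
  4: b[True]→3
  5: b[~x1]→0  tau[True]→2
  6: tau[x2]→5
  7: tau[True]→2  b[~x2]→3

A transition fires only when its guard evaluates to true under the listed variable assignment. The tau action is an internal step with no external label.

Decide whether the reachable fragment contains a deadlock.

R = {0,2,5}
  0: a→5  [1 out]
  2: b→2  [1 out]
  5: tau→2  [1 out]

Answer: DEADLOCK-FREE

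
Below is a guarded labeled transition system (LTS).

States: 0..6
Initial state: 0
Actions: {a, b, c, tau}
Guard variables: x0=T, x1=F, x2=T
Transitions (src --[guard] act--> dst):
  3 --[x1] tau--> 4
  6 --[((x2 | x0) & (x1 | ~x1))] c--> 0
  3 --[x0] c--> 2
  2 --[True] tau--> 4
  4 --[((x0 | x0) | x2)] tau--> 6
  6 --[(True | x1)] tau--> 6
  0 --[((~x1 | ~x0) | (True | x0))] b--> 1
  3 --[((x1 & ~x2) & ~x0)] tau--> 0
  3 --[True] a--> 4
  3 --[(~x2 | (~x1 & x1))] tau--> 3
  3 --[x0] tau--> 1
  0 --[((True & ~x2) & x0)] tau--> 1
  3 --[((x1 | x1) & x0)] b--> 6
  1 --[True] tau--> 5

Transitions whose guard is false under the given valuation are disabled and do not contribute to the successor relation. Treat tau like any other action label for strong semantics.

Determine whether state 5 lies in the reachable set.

Answer: REACHABLE

Working:
After dropping false guards: 9 live edges.
Layer 0: {0}
Layer 1: {1}  cumulative {0,1}
Layer 2: {5}  cumulative {0,1,5}
Reach set: {0,1,5}
trace reaching 5: b·tau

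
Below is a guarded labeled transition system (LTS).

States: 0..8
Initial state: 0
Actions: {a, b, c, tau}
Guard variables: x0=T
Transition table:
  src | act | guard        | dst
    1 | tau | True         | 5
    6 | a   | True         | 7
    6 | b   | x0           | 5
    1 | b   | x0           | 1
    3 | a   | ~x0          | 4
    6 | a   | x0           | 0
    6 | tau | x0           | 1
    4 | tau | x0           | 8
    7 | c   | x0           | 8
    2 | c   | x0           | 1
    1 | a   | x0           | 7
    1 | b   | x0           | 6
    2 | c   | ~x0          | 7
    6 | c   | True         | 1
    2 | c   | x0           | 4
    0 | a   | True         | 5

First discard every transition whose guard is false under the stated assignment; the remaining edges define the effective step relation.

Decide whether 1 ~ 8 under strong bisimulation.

Answer: NOT BISIMILAR

Analysis:
Bisimulation quotient by refinement:
  π0 = {{0,1,2,3,4,5,6,7,8}}
  π1 = {{0},{1},{2,7},{3,5,8},{4},{6}}
  π2 = {{0},{1},{2},{3,5,8},{4},{6},{7}}
7 equivalence class(es) (converged in 3)
1∈{1}, 8∈{3,5,8}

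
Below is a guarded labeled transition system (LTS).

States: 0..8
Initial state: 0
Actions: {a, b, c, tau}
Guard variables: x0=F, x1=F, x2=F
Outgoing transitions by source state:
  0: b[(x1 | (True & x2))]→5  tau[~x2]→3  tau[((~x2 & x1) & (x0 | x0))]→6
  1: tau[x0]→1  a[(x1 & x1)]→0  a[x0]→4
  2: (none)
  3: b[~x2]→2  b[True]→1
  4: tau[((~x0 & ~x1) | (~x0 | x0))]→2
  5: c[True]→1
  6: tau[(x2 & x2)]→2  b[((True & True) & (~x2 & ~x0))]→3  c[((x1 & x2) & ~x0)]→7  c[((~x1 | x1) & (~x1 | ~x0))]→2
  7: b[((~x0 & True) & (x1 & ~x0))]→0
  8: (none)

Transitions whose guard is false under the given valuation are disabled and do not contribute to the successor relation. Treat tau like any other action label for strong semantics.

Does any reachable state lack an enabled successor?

Reach set: {0,1,2,3}
  0: tau→3  [1 exit(s)]
  1: ∅  [no exit]
  2: ∅  [no exit]
  3: b→1  b→2  [2 exit(s)]
Path to 1: tau·b

Answer: DEADLOCK at state 1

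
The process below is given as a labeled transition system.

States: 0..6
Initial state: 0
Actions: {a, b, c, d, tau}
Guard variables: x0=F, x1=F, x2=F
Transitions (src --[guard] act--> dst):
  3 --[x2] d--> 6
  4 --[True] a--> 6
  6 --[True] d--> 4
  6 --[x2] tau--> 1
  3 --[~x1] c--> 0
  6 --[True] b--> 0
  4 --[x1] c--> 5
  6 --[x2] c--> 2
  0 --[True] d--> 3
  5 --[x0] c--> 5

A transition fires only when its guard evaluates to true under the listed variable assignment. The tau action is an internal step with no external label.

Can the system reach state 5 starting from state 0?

Answer: UNREACHABLE

Trace:
After dropping false guards: 5 live edges.
depth 0: {0}
depth 1: {3}  cumulative {0,3}
R = {0,3}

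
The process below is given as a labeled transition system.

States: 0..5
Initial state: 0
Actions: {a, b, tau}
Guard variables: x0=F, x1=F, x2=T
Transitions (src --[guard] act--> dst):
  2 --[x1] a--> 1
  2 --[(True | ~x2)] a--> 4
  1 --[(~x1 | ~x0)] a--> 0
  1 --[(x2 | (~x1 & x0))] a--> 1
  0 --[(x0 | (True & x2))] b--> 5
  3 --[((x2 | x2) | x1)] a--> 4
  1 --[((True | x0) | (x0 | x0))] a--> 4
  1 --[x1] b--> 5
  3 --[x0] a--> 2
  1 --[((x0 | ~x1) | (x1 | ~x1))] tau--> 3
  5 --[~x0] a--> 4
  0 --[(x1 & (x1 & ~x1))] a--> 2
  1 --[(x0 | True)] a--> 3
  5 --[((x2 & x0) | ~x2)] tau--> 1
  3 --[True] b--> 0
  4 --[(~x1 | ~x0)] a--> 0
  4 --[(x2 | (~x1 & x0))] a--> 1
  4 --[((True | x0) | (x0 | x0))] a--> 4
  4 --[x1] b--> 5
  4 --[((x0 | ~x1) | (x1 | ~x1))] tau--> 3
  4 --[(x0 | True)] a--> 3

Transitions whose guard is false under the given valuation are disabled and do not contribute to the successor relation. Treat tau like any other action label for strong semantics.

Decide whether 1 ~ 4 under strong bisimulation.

Compute ~ classes (split until stable):
  π0 = {{0,1,2,3,4,5}}
  π1 = {{0},{1,4},{2,5},{3}}
4 equivalence class(es) (converged in 2)
class of 1: {1,4}; class of 4: {1,4}

Answer: BISIMILAR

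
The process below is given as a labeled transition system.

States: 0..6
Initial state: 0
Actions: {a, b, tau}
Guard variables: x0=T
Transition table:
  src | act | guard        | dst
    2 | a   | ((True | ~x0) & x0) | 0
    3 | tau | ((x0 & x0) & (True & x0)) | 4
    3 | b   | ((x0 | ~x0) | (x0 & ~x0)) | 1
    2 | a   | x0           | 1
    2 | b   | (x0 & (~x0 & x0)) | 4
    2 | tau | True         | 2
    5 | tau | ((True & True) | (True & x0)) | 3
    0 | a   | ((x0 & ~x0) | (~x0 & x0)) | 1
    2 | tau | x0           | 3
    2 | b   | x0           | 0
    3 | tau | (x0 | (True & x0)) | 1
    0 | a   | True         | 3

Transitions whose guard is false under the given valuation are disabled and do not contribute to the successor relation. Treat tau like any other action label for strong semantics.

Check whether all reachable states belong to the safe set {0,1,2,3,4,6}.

Answer: INVARIANT HOLDS

Trace:
Allowed set {0,1,2,3,4,6}
Reachable = {0,1,3,4}
  0: safe
  1: safe
  3: safe
  4: safe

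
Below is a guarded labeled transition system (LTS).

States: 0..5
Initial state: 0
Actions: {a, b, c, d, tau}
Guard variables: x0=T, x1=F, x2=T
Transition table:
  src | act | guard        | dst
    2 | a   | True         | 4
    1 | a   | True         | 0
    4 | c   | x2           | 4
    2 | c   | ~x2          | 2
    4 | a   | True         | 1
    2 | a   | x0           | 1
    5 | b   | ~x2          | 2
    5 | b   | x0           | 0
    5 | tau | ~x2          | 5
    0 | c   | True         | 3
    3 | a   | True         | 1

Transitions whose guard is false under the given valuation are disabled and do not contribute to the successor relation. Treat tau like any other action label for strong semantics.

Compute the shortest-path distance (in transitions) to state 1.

Answer: 2

Trace:
Layered search for 1:
  Layer 0: {0}
  Layer 1: {3}
  Layer 2: {1}
1 enters at depth 2; path c·a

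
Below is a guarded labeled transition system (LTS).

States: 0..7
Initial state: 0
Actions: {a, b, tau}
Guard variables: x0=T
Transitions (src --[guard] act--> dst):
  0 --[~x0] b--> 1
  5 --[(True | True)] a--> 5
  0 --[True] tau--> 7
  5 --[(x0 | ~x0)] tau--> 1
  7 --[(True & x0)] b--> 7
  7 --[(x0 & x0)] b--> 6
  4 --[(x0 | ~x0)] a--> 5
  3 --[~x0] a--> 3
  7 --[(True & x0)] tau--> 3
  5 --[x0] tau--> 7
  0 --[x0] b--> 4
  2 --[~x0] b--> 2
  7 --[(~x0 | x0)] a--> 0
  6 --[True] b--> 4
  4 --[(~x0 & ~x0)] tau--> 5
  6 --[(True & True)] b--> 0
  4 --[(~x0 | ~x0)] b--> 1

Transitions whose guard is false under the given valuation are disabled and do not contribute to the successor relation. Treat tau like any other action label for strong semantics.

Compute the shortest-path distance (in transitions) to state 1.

BFS to 1:
  Layer 0: {0}
  Layer 1: {4,7}
  Layer 2: {3,5,6}
  Layer 3: {1}
first hit 1 at d=3 via b·a·tau

Answer: 3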